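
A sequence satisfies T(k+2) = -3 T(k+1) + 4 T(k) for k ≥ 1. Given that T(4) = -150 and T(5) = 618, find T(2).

-6

Rearranging, T(k-2) = (T(k) + 3 T(k-1)) / 4.
T(3) = (618 + 3*(-150)) / 4 = 168/4 = 42
T(2) = (-150 + 3*42) / 4 = -24/4 = -6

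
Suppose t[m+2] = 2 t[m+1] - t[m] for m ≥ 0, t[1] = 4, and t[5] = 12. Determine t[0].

Let t[0] = y.
t[2] = 8 - y
t[3] = 12 - 2y
t[4] = 16 - 3y
t[5] = 20 - 4y
So 20 - 4y = 12, giving y = 2.

2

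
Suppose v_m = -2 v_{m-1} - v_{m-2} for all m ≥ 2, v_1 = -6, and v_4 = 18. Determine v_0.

2

Let v_0 = w.
v_2 = 12 - w
v_3 = -18 + 2w
v_4 = 24 - 3w
So 24 - 3w = 18, giving w = 2.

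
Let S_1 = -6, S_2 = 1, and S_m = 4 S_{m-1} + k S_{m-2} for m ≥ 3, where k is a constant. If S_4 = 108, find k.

S_3 = 4 - 6k
S_4 = 16 - 23k
So 16 - 23k = 108, giving k = -4.

-4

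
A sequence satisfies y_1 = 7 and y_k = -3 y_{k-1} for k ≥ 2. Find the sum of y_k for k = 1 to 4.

y_2 = -3(7) = -21
y_3 = -3(-21) = 63
y_4 = -3(63) = -189
Sum = 7 + (-21) + 63 + (-189) = -140

-140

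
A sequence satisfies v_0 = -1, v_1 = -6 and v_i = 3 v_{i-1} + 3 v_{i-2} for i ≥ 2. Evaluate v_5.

v_2 = 3(-6) + 3(-1) = -21
v_3 = 3(-21) + 3(-6) = -81
v_4 = 3(-81) + 3(-21) = -306
v_5 = 3(-306) + 3(-81) = -1161

-1161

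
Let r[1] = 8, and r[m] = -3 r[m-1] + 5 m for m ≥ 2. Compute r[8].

-12701

r[2] = -3·8 + 10 = -14
r[3] = -3·(-14) + 15 = 57
r[4] = -3·57 + 20 = -151
r[5] = -3·(-151) + 25 = 478
r[6] = -3·478 + 30 = -1404
r[7] = -3·(-1404) + 35 = 4247
r[8] = -3·4247 + 40 = -12701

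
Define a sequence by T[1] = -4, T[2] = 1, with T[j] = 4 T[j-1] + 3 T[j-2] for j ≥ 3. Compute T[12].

T[3] = 4*1 + 3*(-4) = -8
T[4] = 4*(-8) + 3*1 = -29
T[5] = 4*(-29) + 3*(-8) = -140
T[6] = 4*(-140) + 3*(-29) = -647
T[7] = 4*(-647) + 3*(-140) = -3008
T[8] = 4*(-3008) + 3*(-647) = -13973
T[9] = 4*(-13973) + 3*(-3008) = -64916
T[10] = 4*(-64916) + 3*(-13973) = -301583
T[11] = 4*(-301583) + 3*(-64916) = -1401080
T[12] = 4*(-1401080) + 3*(-301583) = -6509069

-6509069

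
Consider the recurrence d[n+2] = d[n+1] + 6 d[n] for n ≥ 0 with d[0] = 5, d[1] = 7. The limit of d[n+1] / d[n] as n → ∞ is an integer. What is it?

3

The characteristic equation is r^2 - r - 6 = 0, which factors as (r - 3)(r + 2) = 0.
So the roots are 3 and -2. Since |3| > |-2| and the coefficient of 3^n is non-zero, the ratio tends to 3.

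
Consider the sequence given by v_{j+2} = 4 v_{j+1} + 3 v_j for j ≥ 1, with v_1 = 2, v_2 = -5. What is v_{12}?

v_3 = 4*(-5) + 3*2 = -14
v_4 = 4*(-14) + 3*(-5) = -71
v_5 = 4*(-71) + 3*(-14) = -326
v_6 = 4*(-326) + 3*(-71) = -1517
v_7 = 4*(-1517) + 3*(-326) = -7046
v_8 = 4*(-7046) + 3*(-1517) = -32735
v_9 = 4*(-32735) + 3*(-7046) = -152078
v_{10} = 4*(-152078) + 3*(-32735) = -706517
v_{11} = 4*(-706517) + 3*(-152078) = -3282302
v_{12} = 4*(-3282302) + 3*(-706517) = -15248759

-15248759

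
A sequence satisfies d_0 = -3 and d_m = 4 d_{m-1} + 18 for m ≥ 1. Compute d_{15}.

3221225466

The fixed point is 18/(1 - 4) = -6, so d_m + 6 = 4(d_{m-1} + 6).
Hence d_m = 3·4^m - 6.
d_{15} = 3·4^{15} - 6 = 3·1073741824 - 6 = 3221225466.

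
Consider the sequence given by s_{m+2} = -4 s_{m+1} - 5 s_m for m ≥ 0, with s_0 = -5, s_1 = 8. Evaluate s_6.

673

s_2 = -4(8) - 5(-5) = -7
s_3 = -4(-7) - 5(8) = -12
s_4 = -4(-12) - 5(-7) = 83
s_5 = -4(83) - 5(-12) = -272
s_6 = -4(-272) - 5(83) = 673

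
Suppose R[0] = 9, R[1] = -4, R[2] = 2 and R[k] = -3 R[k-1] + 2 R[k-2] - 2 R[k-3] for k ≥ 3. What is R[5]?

-392

R[3] = -3(2) + 2(-4) - 2(9) = -32
R[4] = -3(-32) + 2(2) - 2(-4) = 108
R[5] = -3(108) + 2(-32) - 2(2) = -392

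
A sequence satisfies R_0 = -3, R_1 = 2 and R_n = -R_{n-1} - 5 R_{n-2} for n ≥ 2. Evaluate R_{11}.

-11603

R_2 = -2 - 5·(-3) = 13
R_3 = -13 - 5·2 = -23
R_4 = -(-23) - 5·13 = -42
R_5 = -(-42) - 5·(-23) = 157
R_6 = -157 - 5·(-42) = 53
R_7 = -53 - 5·157 = -838
R_8 = -(-838) - 5·53 = 573
R_9 = -573 - 5·(-838) = 3617
R_{10} = -3617 - 5·573 = -6482
R_{11} = -(-6482) - 5·3617 = -11603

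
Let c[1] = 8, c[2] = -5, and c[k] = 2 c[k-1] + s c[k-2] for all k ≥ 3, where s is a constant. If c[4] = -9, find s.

1

c[3] = -10 + 8s
c[4] = -20 + 11s
So -20 + 11s = -9, giving s = 1.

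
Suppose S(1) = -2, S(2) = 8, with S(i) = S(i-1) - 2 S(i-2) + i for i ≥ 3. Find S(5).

-22

S(3) = 8 - 2*(-2) + 3 = 15
S(4) = 15 - 2*8 + 4 = 3
S(5) = 3 - 2*15 + 5 = -22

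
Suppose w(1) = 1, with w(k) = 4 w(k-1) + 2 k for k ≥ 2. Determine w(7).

10462

w(2) = 4(1) + 4 = 8
w(3) = 4(8) + 6 = 38
w(4) = 4(38) + 8 = 160
w(5) = 4(160) + 10 = 650
w(6) = 4(650) + 12 = 2612
w(7) = 4(2612) + 14 = 10462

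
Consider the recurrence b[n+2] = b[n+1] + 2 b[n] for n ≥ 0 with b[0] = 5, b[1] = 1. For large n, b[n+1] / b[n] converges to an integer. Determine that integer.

2

The characteristic equation is r^2 - r - 2 = 0, which factors as (r - 2)(r + 1) = 0.
So the roots are 2 and -1. Since |2| > |-1| and the coefficient of 2^n is non-zero, the ratio tends to 2.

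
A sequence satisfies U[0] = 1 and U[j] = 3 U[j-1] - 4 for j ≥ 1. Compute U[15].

-14348905

The fixed point is -4/(1 - 3) = 2, so U[j] - 2 = 3(U[j-1] - 2).
Hence U[j] = -1·3^j + 2.
U[15] = -1·3^{15} + 2 = -1·14348907 + 2 = -14348905.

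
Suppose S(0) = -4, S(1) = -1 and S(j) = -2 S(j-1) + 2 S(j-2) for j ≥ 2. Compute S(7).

S(2) = -2(-1) + 2(-4) = -6
S(3) = -2(-6) + 2(-1) = 10
S(4) = -2(10) + 2(-6) = -32
S(5) = -2(-32) + 2(10) = 84
S(6) = -2(84) + 2(-32) = -232
S(7) = -2(-232) + 2(84) = 632

632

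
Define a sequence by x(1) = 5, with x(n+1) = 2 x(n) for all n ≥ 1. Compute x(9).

x(2) = 2*5 = 10
x(3) = 2*10 = 20
x(4) = 2*20 = 40
x(5) = 2*40 = 80
x(6) = 2*80 = 160
x(7) = 2*160 = 320
x(8) = 2*320 = 640
x(9) = 2*640 = 1280

1280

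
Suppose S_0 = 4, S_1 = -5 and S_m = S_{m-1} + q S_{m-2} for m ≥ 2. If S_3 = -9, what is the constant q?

4

S_2 = -5 + 4q
S_3 = -5 - q
So -5 - q = -9, giving q = 4.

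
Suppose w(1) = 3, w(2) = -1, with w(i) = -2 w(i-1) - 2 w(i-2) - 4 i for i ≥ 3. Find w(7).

44

w(3) = -2*(-1) - 2*3 - 12 = -16
w(4) = -2*(-16) - 2*(-1) - 16 = 18
w(5) = -2*18 - 2*(-16) - 20 = -24
w(6) = -2*(-24) - 2*18 - 24 = -12
w(7) = -2*(-12) - 2*(-24) - 28 = 44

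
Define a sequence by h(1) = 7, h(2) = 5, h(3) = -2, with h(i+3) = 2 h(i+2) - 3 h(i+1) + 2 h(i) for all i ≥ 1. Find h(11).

h(4) = 2*(-2) - 3*5 + 2*7 = -5
h(5) = 2*(-5) - 3*(-2) + 2*5 = 6
h(6) = 2*6 - 3*(-5) + 2*(-2) = 23
h(7) = 2*23 - 3*6 + 2*(-5) = 18
h(8) = 2*18 - 3*23 + 2*6 = -21
h(9) = 2*(-21) - 3*18 + 2*23 = -50
h(10) = 2*(-50) - 3*(-21) + 2*18 = -1
h(11) = 2*(-1) - 3*(-50) + 2*(-21) = 106

106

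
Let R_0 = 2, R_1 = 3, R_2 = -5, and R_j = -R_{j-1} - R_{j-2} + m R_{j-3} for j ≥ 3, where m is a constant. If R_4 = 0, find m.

-3

R_3 = 2 + 2m
R_4 = 3 + m
So 3 + m = 0, giving m = -3.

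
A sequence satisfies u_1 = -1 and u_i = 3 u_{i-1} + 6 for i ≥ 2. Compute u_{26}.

The fixed point is 6/(1 - 3) = -3, so u_i + 3 = 3(u_{i-1} + 3).
Hence u_i = 2·3^{i-1} - 3.
u_{26} = 2·3^{25} - 3 = 2·847288609443 - 3 = 1694577218883.

1694577218883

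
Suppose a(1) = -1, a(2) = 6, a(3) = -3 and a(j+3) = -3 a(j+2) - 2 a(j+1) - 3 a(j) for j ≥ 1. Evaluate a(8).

a(4) = -3·(-3) - 2·6 - 3·(-1) = 0
a(5) = -3·0 - 2·(-3) - 3·6 = -12
a(6) = -3·(-12) - 2·0 - 3·(-3) = 45
a(7) = -3·45 - 2·(-12) - 3·0 = -111
a(8) = -3·(-111) - 2·45 - 3·(-12) = 279

279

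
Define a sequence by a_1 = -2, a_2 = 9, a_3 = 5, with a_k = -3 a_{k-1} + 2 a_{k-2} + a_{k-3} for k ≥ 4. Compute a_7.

a_4 = -3*5 + 2*9 + (-2) = 1
a_5 = -3*1 + 2*5 + 9 = 16
a_6 = -3*16 + 2*1 + 5 = -41
a_7 = -3*(-41) + 2*16 + 1 = 156

156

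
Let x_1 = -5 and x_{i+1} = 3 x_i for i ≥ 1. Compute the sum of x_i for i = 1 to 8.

-16400

x_2 = 3·(-5) = -15
x_3 = 3·(-15) = -45
x_4 = 3·(-45) = -135
x_5 = 3·(-135) = -405
x_6 = 3·(-405) = -1215
x_7 = 3·(-1215) = -3645
x_8 = 3·(-3645) = -10935
Sum = (-5) + (-15) + (-45) + (-135) + (-405) + (-1215) + (-3645) + (-10935) = -16400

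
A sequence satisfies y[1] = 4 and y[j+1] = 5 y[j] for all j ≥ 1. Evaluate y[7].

y[2] = 5*4 = 20
y[3] = 5*20 = 100
y[4] = 5*100 = 500
y[5] = 5*500 = 2500
y[6] = 5*2500 = 12500
y[7] = 5*12500 = 62500

62500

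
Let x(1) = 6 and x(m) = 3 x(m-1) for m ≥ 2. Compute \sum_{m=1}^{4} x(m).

240

x(2) = 3·6 = 18
x(3) = 3·18 = 54
x(4) = 3·54 = 162
Sum = 6 + 18 + 54 + 162 = 240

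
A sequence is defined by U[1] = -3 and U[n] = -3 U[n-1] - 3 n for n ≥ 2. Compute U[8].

3684

U[2] = -3(-3) - 6 = 3
U[3] = -3(3) - 9 = -18
U[4] = -3(-18) - 12 = 42
U[5] = -3(42) - 15 = -141
U[6] = -3(-141) - 18 = 405
U[7] = -3(405) - 21 = -1236
U[8] = -3(-1236) - 24 = 3684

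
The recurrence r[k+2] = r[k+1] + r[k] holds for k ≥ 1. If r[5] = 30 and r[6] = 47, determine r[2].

Rearranging, r[k-2] = r[k] - r[k-1].
r[4] = 47 - 30 = 17
r[3] = 30 - 17 = 13
r[2] = 17 - 13 = 4

4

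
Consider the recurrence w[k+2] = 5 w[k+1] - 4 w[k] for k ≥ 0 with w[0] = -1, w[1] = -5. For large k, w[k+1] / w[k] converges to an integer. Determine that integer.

The characteristic equation is r^2 - 5r + 4 = 0, which factors as (r - 4)(r - 1) = 0.
So the roots are 4 and 1. Since |4| > |1| and the coefficient of 4^k is non-zero, the ratio tends to 4.

4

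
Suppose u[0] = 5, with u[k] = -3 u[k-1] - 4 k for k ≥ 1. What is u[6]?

u[1] = -3*5 - 4 = -19
u[2] = -3*(-19) - 8 = 49
u[3] = -3*49 - 12 = -159
u[4] = -3*(-159) - 16 = 461
u[5] = -3*461 - 20 = -1403
u[6] = -3*(-1403) - 24 = 4185

4185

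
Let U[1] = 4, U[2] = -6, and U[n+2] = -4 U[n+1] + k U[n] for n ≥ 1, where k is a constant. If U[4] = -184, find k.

4

U[3] = 24 + 4k
U[4] = -96 - 22k
So -96 - 22k = -184, giving k = 4.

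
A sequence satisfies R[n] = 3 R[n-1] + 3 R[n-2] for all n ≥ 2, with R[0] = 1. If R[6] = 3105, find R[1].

4

Let R[1] = x.
R[2] = 3 + 3x
R[3] = 9 + 12x
R[4] = 36 + 45x
R[5] = 135 + 171x
R[6] = 513 + 648x
So 513 + 648x = 3105, giving x = 4.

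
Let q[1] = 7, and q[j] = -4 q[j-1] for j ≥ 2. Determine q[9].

458752

q[2] = -4·7 = -28
q[3] = -4·(-28) = 112
q[4] = -4·112 = -448
q[5] = -4·(-448) = 1792
q[6] = -4·1792 = -7168
q[7] = -4·(-7168) = 28672
q[8] = -4·28672 = -114688
q[9] = -4·(-114688) = 458752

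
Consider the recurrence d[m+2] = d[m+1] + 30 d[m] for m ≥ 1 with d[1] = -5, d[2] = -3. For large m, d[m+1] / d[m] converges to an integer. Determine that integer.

6

The characteristic equation is r^2 - r - 30 = 0, which factors as (r - 6)(r + 5) = 0.
So the roots are 6 and -5. Since |6| > |-5| and the coefficient of 6^m is non-zero, the ratio tends to 6.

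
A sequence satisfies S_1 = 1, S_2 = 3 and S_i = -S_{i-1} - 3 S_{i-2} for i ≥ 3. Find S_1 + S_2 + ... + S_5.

S_3 = -3 - 3(1) = -6
S_4 = -(-6) - 3(3) = -3
S_5 = -(-3) - 3(-6) = 21
Sum = 1 + 3 + (-6) + (-3) + 21 = 16

16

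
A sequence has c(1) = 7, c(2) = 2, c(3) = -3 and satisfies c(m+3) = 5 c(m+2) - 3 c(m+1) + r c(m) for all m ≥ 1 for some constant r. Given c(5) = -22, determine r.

c(4) = -21 + 7r
c(5) = -96 + 37r
So -96 + 37r = -22, giving r = 2.

2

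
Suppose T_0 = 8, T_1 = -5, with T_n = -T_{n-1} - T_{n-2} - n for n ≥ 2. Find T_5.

T_2 = -(-5) - 8 - 2 = -5
T_3 = -(-5) - (-5) - 3 = 7
T_4 = -7 - (-5) - 4 = -6
T_5 = -(-6) - 7 - 5 = -6

-6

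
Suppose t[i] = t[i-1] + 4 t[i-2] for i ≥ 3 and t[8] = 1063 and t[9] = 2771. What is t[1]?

2

Rearranging, t[i-2] = (t[i] - t[i-1]) / 4.
t[7] = (2771 - 1063) / 4 = 1708/4 = 427
t[6] = (1063 - 427) / 4 = 636/4 = 159
t[5] = (427 - 159) / 4 = 268/4 = 67
t[4] = (159 - 67) / 4 = 92/4 = 23
t[3] = (67 - 23) / 4 = 44/4 = 11
t[2] = (23 - 11) / 4 = 12/4 = 3
t[1] = (11 - 3) / 4 = 8/4 = 2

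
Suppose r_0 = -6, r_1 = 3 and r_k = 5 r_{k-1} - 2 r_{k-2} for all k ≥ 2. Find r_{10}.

r_2 = 5*3 - 2*(-6) = 27
r_3 = 5*27 - 2*3 = 129
r_4 = 5*129 - 2*27 = 591
r_5 = 5*591 - 2*129 = 2697
r_6 = 5*2697 - 2*591 = 12303
r_7 = 5*12303 - 2*2697 = 56121
r_8 = 5*56121 - 2*12303 = 255999
r_9 = 5*255999 - 2*56121 = 1167753
r_{10} = 5*1167753 - 2*255999 = 5326767

5326767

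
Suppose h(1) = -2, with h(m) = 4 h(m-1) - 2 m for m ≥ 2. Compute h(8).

h(2) = 4(-2) - 4 = -12
h(3) = 4(-12) - 6 = -54
h(4) = 4(-54) - 8 = -224
h(5) = 4(-224) - 10 = -906
h(6) = 4(-906) - 12 = -3636
h(7) = 4(-3636) - 14 = -14558
h(8) = 4(-14558) - 16 = -58248

-58248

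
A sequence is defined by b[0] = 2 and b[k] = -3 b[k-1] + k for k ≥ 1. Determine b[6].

1323

b[1] = -3·2 + 1 = -5
b[2] = -3·(-5) + 2 = 17
b[3] = -3·17 + 3 = -48
b[4] = -3·(-48) + 4 = 148
b[5] = -3·148 + 5 = -439
b[6] = -3·(-439) + 6 = 1323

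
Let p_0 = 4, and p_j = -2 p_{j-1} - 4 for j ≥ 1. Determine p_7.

-684

p_1 = -2·4 - 4 = -12
p_2 = -2·(-12) - 4 = 20
p_3 = -2·20 - 4 = -44
p_4 = -2·(-44) - 4 = 84
p_5 = -2·84 - 4 = -172
p_6 = -2·(-172) - 4 = 340
p_7 = -2·340 - 4 = -684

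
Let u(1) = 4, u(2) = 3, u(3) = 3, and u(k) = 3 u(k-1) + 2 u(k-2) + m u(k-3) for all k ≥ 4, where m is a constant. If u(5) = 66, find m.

1

u(4) = 15 + 4m
u(5) = 51 + 15m
So 51 + 15m = 66, giving m = 1.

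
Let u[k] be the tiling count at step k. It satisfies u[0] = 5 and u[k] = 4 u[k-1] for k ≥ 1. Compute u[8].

327680

u[1] = 4*5 = 20
u[2] = 4*20 = 80
u[3] = 4*80 = 320
u[4] = 4*320 = 1280
u[5] = 4*1280 = 5120
u[6] = 4*5120 = 20480
u[7] = 4*20480 = 81920
u[8] = 4*81920 = 327680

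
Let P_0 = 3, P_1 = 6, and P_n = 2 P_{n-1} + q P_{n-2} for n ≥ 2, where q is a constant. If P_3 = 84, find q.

P_2 = 12 + 3q
P_3 = 24 + 12q
So 24 + 12q = 84, giving q = 5.

5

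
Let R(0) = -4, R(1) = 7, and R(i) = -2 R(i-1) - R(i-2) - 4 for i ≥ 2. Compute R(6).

R(2) = -2*7 - (-4) - 4 = -14
R(3) = -2*(-14) - 7 - 4 = 17
R(4) = -2*17 - (-14) - 4 = -24
R(5) = -2*(-24) - 17 - 4 = 27
R(6) = -2*27 - (-24) - 4 = -34

-34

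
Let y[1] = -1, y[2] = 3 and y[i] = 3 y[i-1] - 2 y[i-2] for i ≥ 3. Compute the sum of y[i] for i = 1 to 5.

99

y[3] = 3*3 - 2*(-1) = 11
y[4] = 3*11 - 2*3 = 27
y[5] = 3*27 - 2*11 = 59
Sum = (-1) + 3 + 11 + 27 + 59 = 99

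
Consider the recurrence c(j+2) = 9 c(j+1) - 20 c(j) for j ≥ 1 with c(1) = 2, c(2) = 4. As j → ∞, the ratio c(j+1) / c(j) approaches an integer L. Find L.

The characteristic equation is r^2 - 9r + 20 = 0, which factors as (r - 5)(r - 4) = 0.
So the roots are 5 and 4. Since |5| > |4| and the coefficient of 5^j is non-zero, the ratio tends to 5.

5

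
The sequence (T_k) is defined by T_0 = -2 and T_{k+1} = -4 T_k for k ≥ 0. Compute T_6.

T_1 = -4(-2) = 8
T_2 = -4(8) = -32
T_3 = -4(-32) = 128
T_4 = -4(128) = -512
T_5 = -4(-512) = 2048
T_6 = -4(2048) = -8192

-8192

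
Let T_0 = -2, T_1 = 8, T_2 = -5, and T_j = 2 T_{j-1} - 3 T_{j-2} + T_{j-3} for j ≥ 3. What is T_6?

T_3 = 2(-5) - 3(8) + (-2) = -36
T_4 = 2(-36) - 3(-5) + 8 = -49
T_5 = 2(-49) - 3(-36) + (-5) = 5
T_6 = 2(5) - 3(-49) + (-36) = 121

121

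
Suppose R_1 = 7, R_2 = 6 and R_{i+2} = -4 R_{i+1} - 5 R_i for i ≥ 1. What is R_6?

R_3 = -4(6) - 5(7) = -59
R_4 = -4(-59) - 5(6) = 206
R_5 = -4(206) - 5(-59) = -529
R_6 = -4(-529) - 5(206) = 1086

1086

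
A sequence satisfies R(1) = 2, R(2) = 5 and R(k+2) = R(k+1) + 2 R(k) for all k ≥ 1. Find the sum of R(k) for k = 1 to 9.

R(3) = 5 + 2*2 = 9
R(4) = 9 + 2*5 = 19
R(5) = 19 + 2*9 = 37
R(6) = 37 + 2*19 = 75
R(7) = 75 + 2*37 = 149
R(8) = 149 + 2*75 = 299
R(9) = 299 + 2*149 = 597
Sum = 2 + 5 + 9 + 19 + 37 + 75 + 149 + 299 + 597 = 1192

1192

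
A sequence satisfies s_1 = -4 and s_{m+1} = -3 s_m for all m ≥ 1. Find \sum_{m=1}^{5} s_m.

s_2 = -3(-4) = 12
s_3 = -3(12) = -36
s_4 = -3(-36) = 108
s_5 = -3(108) = -324
Sum = (-4) + 12 + (-36) + 108 + (-324) = -244

-244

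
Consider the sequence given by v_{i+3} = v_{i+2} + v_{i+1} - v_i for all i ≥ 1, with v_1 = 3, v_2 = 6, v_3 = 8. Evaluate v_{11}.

v_4 = 8 + 6 - 3 = 11
v_5 = 11 + 8 - 6 = 13
v_6 = 13 + 11 - 8 = 16
v_7 = 16 + 13 - 11 = 18
v_8 = 18 + 16 - 13 = 21
v_9 = 21 + 18 - 16 = 23
v_{10} = 23 + 21 - 18 = 26
v_{11} = 26 + 23 - 21 = 28

28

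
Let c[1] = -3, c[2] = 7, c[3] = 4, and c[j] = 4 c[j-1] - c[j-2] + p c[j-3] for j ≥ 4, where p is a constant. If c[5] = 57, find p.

c[4] = 9 - 3p
c[5] = 32 - 5p
So 32 - 5p = 57, giving p = -5.

-5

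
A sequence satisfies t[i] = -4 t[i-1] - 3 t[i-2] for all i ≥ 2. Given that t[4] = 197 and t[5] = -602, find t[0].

Rearranging, t[i-2] = (t[i] + 4 t[i-1]) / -3.
t[3] = (-602 + 4(197)) / -3 = 186/-3 = -62
t[2] = (197 + 4(-62)) / -3 = -51/-3 = 17
t[1] = (-62 + 4(17)) / -3 = 6/-3 = -2
t[0] = (17 + 4(-2)) / -3 = 9/-3 = -3

-3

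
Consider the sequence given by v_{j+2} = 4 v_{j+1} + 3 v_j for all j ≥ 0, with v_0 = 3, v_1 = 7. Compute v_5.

3655

v_2 = 4(7) + 3(3) = 37
v_3 = 4(37) + 3(7) = 169
v_4 = 4(169) + 3(37) = 787
v_5 = 4(787) + 3(169) = 3655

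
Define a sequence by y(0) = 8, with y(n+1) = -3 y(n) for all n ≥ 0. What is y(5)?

y(1) = -3*8 = -24
y(2) = -3*(-24) = 72
y(3) = -3*72 = -216
y(4) = -3*(-216) = 648
y(5) = -3*648 = -1944

-1944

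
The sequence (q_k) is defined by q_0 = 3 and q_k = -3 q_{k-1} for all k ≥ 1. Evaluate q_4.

243

q_1 = -3*3 = -9
q_2 = -3*(-9) = 27
q_3 = -3*27 = -81
q_4 = -3*(-81) = 243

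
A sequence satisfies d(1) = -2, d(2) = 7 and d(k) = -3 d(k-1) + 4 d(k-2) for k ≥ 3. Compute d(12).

d(3) = -3·7 + 4·(-2) = -29
d(4) = -3·(-29) + 4·7 = 115
d(5) = -3·115 + 4·(-29) = -461
d(6) = -3·(-461) + 4·115 = 1843
d(7) = -3·1843 + 4·(-461) = -7373
d(8) = -3·(-7373) + 4·1843 = 29491
d(9) = -3·29491 + 4·(-7373) = -117965
d(10) = -3·(-117965) + 4·29491 = 471859
d(11) = -3·471859 + 4·(-117965) = -1887437
d(12) = -3·(-1887437) + 4·471859 = 7549747

7549747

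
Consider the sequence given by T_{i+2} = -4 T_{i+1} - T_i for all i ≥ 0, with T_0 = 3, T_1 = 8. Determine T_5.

1840

T_2 = -4(8) - 3 = -35
T_3 = -4(-35) - 8 = 132
T_4 = -4(132) - (-35) = -493
T_5 = -4(-493) - 132 = 1840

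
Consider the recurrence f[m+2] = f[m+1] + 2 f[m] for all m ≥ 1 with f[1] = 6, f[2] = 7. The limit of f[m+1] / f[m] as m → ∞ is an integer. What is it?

The characteristic equation is r^2 - r - 2 = 0, which factors as (r - 2)(r + 1) = 0.
So the roots are 2 and -1. Since |2| > |-1| and the coefficient of 2^m is non-zero, the ratio tends to 2.

2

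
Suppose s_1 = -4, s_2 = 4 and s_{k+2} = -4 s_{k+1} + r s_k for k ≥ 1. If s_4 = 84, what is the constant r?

s_3 = -16 - 4r
s_4 = 64 + 20r
So 64 + 20r = 84, giving r = 1.

1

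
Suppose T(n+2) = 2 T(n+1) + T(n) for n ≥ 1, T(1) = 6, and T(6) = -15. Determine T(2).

Let T(2) = y.
T(3) = 6 + 2y
T(4) = 12 + 5y
T(5) = 30 + 12y
T(6) = 72 + 29y
So 72 + 29y = -15, giving y = -3.

-3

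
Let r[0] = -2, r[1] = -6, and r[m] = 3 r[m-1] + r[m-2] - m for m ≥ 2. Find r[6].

-2756

r[2] = 3(-6) + (-2) - 2 = -22
r[3] = 3(-22) + (-6) - 3 = -75
r[4] = 3(-75) + (-22) - 4 = -251
r[5] = 3(-251) + (-75) - 5 = -833
r[6] = 3(-833) + (-251) - 6 = -2756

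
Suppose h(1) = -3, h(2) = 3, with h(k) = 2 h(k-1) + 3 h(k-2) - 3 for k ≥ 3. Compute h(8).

-816

h(3) = 2·3 + 3·(-3) - 3 = -6
h(4) = 2·(-6) + 3·3 - 3 = -6
h(5) = 2·(-6) + 3·(-6) - 3 = -33
h(6) = 2·(-33) + 3·(-6) - 3 = -87
h(7) = 2·(-87) + 3·(-33) - 3 = -276
h(8) = 2·(-276) + 3·(-87) - 3 = -816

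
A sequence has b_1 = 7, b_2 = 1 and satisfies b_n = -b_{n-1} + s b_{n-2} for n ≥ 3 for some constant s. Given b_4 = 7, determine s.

b_3 = -1 + 7s
b_4 = 1 - 6s
So 1 - 6s = 7, giving s = -1.

-1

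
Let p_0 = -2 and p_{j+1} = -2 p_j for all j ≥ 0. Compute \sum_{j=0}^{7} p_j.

p_1 = -2*(-2) = 4
p_2 = -2*4 = -8
p_3 = -2*(-8) = 16
p_4 = -2*16 = -32
p_5 = -2*(-32) = 64
p_6 = -2*64 = -128
p_7 = -2*(-128) = 256
Sum = (-2) + 4 + (-8) + 16 + (-32) + 64 + (-128) + 256 = 170

170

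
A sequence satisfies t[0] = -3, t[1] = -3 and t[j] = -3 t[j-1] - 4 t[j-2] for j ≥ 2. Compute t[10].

t[2] = -3·(-3) - 4·(-3) = 21
t[3] = -3·21 - 4·(-3) = -51
t[4] = -3·(-51) - 4·21 = 69
t[5] = -3·69 - 4·(-51) = -3
t[6] = -3·(-3) - 4·69 = -267
t[7] = -3·(-267) - 4·(-3) = 813
t[8] = -3·813 - 4·(-267) = -1371
t[9] = -3·(-1371) - 4·813 = 861
t[10] = -3·861 - 4·(-1371) = 2901

2901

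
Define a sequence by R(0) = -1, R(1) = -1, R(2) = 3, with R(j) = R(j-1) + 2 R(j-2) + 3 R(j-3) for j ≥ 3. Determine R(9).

R(3) = 3 + 2(-1) + 3(-1) = -2
R(4) = (-2) + 2(3) + 3(-1) = 1
R(5) = 1 + 2(-2) + 3(3) = 6
R(6) = 6 + 2(1) + 3(-2) = 2
R(7) = 2 + 2(6) + 3(1) = 17
R(8) = 17 + 2(2) + 3(6) = 39
R(9) = 39 + 2(17) + 3(2) = 79

79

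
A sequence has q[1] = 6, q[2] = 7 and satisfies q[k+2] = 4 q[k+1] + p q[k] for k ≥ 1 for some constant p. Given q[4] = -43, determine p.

-5

q[3] = 28 + 6p
q[4] = 112 + 31p
So 112 + 31p = -43, giving p = -5.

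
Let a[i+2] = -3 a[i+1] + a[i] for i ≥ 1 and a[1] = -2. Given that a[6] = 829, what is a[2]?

Let a[2] = z.
a[3] = -2 - 3z
a[4] = 6 + 10z
a[5] = -20 - 33z
a[6] = 66 + 109z
So 66 + 109z = 829, giving z = 7.

7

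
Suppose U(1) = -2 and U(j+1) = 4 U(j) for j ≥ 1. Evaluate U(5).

-512

U(2) = 4(-2) = -8
U(3) = 4(-8) = -32
U(4) = 4(-32) = -128
U(5) = 4(-128) = -512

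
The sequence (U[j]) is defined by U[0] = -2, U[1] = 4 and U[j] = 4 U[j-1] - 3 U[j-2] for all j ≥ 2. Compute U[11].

531436

U[2] = 4*4 - 3*(-2) = 22
U[3] = 4*22 - 3*4 = 76
U[4] = 4*76 - 3*22 = 238
U[5] = 4*238 - 3*76 = 724
U[6] = 4*724 - 3*238 = 2182
U[7] = 4*2182 - 3*724 = 6556
U[8] = 4*6556 - 3*2182 = 19678
U[9] = 4*19678 - 3*6556 = 59044
U[10] = 4*59044 - 3*19678 = 177142
U[11] = 4*177142 - 3*59044 = 531436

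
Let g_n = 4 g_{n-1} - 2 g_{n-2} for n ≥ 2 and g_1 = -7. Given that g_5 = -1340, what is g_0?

Let g_0 = y.
g_2 = -28 - 2y
g_3 = -98 - 8y
g_4 = -336 - 28y
g_5 = -1148 - 96y
So -1148 - 96y = -1340, giving y = 2.

2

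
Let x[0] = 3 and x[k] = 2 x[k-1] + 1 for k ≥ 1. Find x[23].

33554431

The fixed point is 1/(1 - 2) = -1, so x[k] + 1 = 2(x[k-1] + 1).
Hence x[k] = 4·2^k - 1.
x[23] = 4·2^{23} - 1 = 4·8388608 - 1 = 33554431.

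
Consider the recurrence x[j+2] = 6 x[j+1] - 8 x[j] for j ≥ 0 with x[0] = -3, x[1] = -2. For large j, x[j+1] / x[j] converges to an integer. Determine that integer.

The characteristic equation is r^2 - 6r + 8 = 0, which factors as (r - 4)(r - 2) = 0.
So the roots are 4 and 2. Since |4| > |2| and the coefficient of 4^j is non-zero, the ratio tends to 4.

4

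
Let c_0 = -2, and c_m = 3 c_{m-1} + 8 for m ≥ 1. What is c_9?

39362

c_1 = 3·(-2) + 8 = 2
c_2 = 3·2 + 8 = 14
c_3 = 3·14 + 8 = 50
c_4 = 3·50 + 8 = 158
c_5 = 3·158 + 8 = 482
c_6 = 3·482 + 8 = 1454
c_7 = 3·1454 + 8 = 4370
c_8 = 3·4370 + 8 = 13118
c_9 = 3·13118 + 8 = 39362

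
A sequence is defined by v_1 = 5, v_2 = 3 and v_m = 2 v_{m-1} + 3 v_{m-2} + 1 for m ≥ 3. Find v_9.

v_3 = 2(3) + 3(5) + 1 = 22
v_4 = 2(22) + 3(3) + 1 = 54
v_5 = 2(54) + 3(22) + 1 = 175
v_6 = 2(175) + 3(54) + 1 = 513
v_7 = 2(513) + 3(175) + 1 = 1552
v_8 = 2(1552) + 3(513) + 1 = 4644
v_9 = 2(4644) + 3(1552) + 1 = 13945

13945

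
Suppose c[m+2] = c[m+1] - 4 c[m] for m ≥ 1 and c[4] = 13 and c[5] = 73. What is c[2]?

Rearranging, c[m-2] = (c[m] - c[m-1]) / -4.
c[3] = (73 - 13) / -4 = 60/-4 = -15
c[2] = (13 - (-15)) / -4 = 28/-4 = -7

-7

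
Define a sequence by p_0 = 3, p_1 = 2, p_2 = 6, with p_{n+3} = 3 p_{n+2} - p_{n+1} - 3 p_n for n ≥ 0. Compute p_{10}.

-1458

p_3 = 3*6 - 2 - 3*3 = 7
p_4 = 3*7 - 6 - 3*2 = 9
p_5 = 3*9 - 7 - 3*6 = 2
p_6 = 3*2 - 9 - 3*7 = -24
p_7 = 3*(-24) - 2 - 3*9 = -101
p_8 = 3*(-101) - (-24) - 3*2 = -285
p_9 = 3*(-285) - (-101) - 3*(-24) = -682
p_{10} = 3*(-682) - (-285) - 3*(-101) = -1458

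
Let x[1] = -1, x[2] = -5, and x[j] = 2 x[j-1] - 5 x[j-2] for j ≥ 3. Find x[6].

35

x[3] = 2(-5) - 5(-1) = -5
x[4] = 2(-5) - 5(-5) = 15
x[5] = 2(15) - 5(-5) = 55
x[6] = 2(55) - 5(15) = 35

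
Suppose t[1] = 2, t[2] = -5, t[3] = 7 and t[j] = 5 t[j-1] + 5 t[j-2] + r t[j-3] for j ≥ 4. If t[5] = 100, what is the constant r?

t[4] = 10 + 2r
t[5] = 85 + 5r
So 85 + 5r = 100, giving r = 3.

3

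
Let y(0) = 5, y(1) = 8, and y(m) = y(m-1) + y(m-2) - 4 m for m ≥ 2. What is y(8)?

y(2) = 8 + 5 - 8 = 5
y(3) = 5 + 8 - 12 = 1
y(4) = 1 + 5 - 16 = -10
y(5) = (-10) + 1 - 20 = -29
y(6) = (-29) + (-10) - 24 = -63
y(7) = (-63) + (-29) - 28 = -120
y(8) = (-120) + (-63) - 32 = -215

-215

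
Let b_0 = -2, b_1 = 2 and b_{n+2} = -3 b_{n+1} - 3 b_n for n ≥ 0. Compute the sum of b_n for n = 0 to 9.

138

b_2 = -3·2 - 3·(-2) = 0
b_3 = -3·0 - 3·2 = -6
b_4 = -3·(-6) - 3·0 = 18
b_5 = -3·18 - 3·(-6) = -36
b_6 = -3·(-36) - 3·18 = 54
b_7 = -3·54 - 3·(-36) = -54
b_8 = -3·(-54) - 3·54 = 0
b_9 = -3·0 - 3·(-54) = 162
Sum = (-2) + 2 + 0 + (-6) + 18 + (-36) + 54 + (-54) + 0 + 162 = 138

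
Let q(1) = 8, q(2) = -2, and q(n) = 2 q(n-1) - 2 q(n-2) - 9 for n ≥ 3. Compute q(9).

263

q(3) = 2*(-2) - 2*8 - 9 = -29
q(4) = 2*(-29) - 2*(-2) - 9 = -63
q(5) = 2*(-63) - 2*(-29) - 9 = -77
q(6) = 2*(-77) - 2*(-63) - 9 = -37
q(7) = 2*(-37) - 2*(-77) - 9 = 71
q(8) = 2*71 - 2*(-37) - 9 = 207
q(9) = 2*207 - 2*71 - 9 = 263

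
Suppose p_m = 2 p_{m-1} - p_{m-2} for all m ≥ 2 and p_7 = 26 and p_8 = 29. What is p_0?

5

Rearranging, p_{m-2} = -(p_m - 2 p_{m-1}).
p_6 = -(29 - 2·26) = 23
p_5 = -(26 - 2·23) = 20
p_4 = -(23 - 2·20) = 17
p_3 = -(20 - 2·17) = 14
p_2 = -(17 - 2·14) = 11
p_1 = -(14 - 2·11) = 8
p_0 = -(11 - 2·8) = 5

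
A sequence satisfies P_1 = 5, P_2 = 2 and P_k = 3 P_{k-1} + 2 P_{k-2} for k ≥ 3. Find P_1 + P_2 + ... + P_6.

931

P_3 = 3·2 + 2·5 = 16
P_4 = 3·16 + 2·2 = 52
P_5 = 3·52 + 2·16 = 188
P_6 = 3·188 + 2·52 = 668
Sum = 5 + 2 + 16 + 52 + 188 + 668 = 931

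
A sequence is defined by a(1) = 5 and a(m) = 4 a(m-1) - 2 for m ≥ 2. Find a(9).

a(2) = 4*5 - 2 = 18
a(3) = 4*18 - 2 = 70
a(4) = 4*70 - 2 = 278
a(5) = 4*278 - 2 = 1110
a(6) = 4*1110 - 2 = 4438
a(7) = 4*4438 - 2 = 17750
a(8) = 4*17750 - 2 = 70998
a(9) = 4*70998 - 2 = 283990

283990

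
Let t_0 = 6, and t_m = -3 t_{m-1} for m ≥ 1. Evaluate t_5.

-1458

t_1 = -3·6 = -18
t_2 = -3·(-18) = 54
t_3 = -3·54 = -162
t_4 = -3·(-162) = 486
t_5 = -3·486 = -1458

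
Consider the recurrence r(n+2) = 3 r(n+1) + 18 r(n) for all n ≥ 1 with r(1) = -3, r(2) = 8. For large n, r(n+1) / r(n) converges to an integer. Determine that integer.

The characteristic equation is r^2 - 3r - 18 = 0, which factors as (r - 6)(r + 3) = 0.
So the roots are 6 and -3. Since |6| > |-3| and the coefficient of 6^n is non-zero, the ratio tends to 6.

6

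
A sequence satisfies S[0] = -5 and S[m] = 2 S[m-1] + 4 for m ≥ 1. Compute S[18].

-262148

The fixed point is 4/(1 - 2) = -4, so S[m] + 4 = 2(S[m-1] + 4).
Hence S[m] = -1·2^m - 4.
S[18] = -1·2^{18} - 4 = -1·262144 - 4 = -262148.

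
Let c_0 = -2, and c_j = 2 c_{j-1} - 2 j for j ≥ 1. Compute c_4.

c_1 = 2*(-2) - 2 = -6
c_2 = 2*(-6) - 4 = -16
c_3 = 2*(-16) - 6 = -38
c_4 = 2*(-38) - 8 = -84

-84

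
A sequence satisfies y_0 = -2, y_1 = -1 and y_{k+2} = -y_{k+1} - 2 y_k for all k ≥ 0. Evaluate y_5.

13

y_2 = -(-1) - 2(-2) = 5
y_3 = -5 - 2(-1) = -3
y_4 = -(-3) - 2(5) = -7
y_5 = -(-7) - 2(-3) = 13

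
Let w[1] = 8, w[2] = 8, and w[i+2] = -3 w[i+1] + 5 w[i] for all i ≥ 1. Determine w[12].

w[3] = -3(8) + 5(8) = 16
w[4] = -3(16) + 5(8) = -8
w[5] = -3(-8) + 5(16) = 104
w[6] = -3(104) + 5(-8) = -352
w[7] = -3(-352) + 5(104) = 1576
w[8] = -3(1576) + 5(-352) = -6488
w[9] = -3(-6488) + 5(1576) = 27344
w[10] = -3(27344) + 5(-6488) = -114472
w[11] = -3(-114472) + 5(27344) = 480136
w[12] = -3(480136) + 5(-114472) = -2012768

-2012768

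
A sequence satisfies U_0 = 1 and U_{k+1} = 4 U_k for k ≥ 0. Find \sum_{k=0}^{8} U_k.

U_1 = 4·1 = 4
U_2 = 4·4 = 16
U_3 = 4·16 = 64
U_4 = 4·64 = 256
U_5 = 4·256 = 1024
U_6 = 4·1024 = 4096
U_7 = 4·4096 = 16384
U_8 = 4·16384 = 65536
Sum = 1 + 4 + 16 + 64 + 256 + 1024 + 4096 + 16384 + 65536 = 87381

87381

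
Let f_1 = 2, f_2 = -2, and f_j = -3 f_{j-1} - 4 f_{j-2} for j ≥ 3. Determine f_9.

542

f_3 = -3(-2) - 4(2) = -2
f_4 = -3(-2) - 4(-2) = 14
f_5 = -3(14) - 4(-2) = -34
f_6 = -3(-34) - 4(14) = 46
f_7 = -3(46) - 4(-34) = -2
f_8 = -3(-2) - 4(46) = -178
f_9 = -3(-178) - 4(-2) = 542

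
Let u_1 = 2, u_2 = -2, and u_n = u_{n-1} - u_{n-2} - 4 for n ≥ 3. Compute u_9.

-8

u_3 = (-2) - 2 - 4 = -8
u_4 = (-8) - (-2) - 4 = -10
u_5 = (-10) - (-8) - 4 = -6
u_6 = (-6) - (-10) - 4 = 0
u_7 = 0 - (-6) - 4 = 2
u_8 = 2 - 0 - 4 = -2
u_9 = (-2) - 2 - 4 = -8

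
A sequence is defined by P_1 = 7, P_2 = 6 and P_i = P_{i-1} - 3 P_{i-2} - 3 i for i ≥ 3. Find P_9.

-726

P_3 = 6 - 3·7 - 9 = -24
P_4 = (-24) - 3·6 - 12 = -54
P_5 = (-54) - 3·(-24) - 15 = 3
P_6 = 3 - 3·(-54) - 18 = 147
P_7 = 147 - 3·3 - 21 = 117
P_8 = 117 - 3·147 - 24 = -348
P_9 = (-348) - 3·117 - 27 = -726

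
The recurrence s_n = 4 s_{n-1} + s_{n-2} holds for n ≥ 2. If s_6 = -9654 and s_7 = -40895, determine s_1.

Rearranging, s_{n-2} = s_n - 4 s_{n-1}.
s_5 = -40895 - 4(-9654) = -2279
s_4 = -9654 - 4(-2279) = -538
s_3 = -2279 - 4(-538) = -127
s_2 = -538 - 4(-127) = -30
s_1 = -127 - 4(-30) = -7

-7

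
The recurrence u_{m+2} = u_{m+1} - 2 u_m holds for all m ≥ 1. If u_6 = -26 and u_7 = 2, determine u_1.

-4

Rearranging, u_{m-2} = (u_m - u_{m-1}) / -2.
u_5 = (2 - (-26)) / -2 = 28/-2 = -14
u_4 = (-26 - (-14)) / -2 = -12/-2 = 6
u_3 = (-14 - 6) / -2 = -20/-2 = 10
u_2 = (6 - 10) / -2 = -4/-2 = 2
u_1 = (10 - 2) / -2 = 8/-2 = -4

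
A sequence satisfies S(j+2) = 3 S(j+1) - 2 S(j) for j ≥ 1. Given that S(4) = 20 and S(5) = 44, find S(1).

Rearranging, S(j-2) = (S(j) - 3 S(j-1)) / -2.
S(3) = (44 - 3(20)) / -2 = -16/-2 = 8
S(2) = (20 - 3(8)) / -2 = -4/-2 = 2
S(1) = (8 - 3(2)) / -2 = 2/-2 = -1

-1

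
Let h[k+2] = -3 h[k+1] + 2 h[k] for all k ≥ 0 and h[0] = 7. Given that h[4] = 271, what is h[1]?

-3

Let h[1] = z.
h[2] = 14 - 3z
h[3] = -42 + 11z
h[4] = 154 - 39z
So 154 - 39z = 271, giving z = -3.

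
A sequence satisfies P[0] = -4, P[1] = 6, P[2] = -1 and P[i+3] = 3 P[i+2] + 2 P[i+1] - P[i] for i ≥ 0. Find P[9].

17481

P[3] = 3*(-1) + 2*6 - (-4) = 13
P[4] = 3*13 + 2*(-1) - 6 = 31
P[5] = 3*31 + 2*13 - (-1) = 120
P[6] = 3*120 + 2*31 - 13 = 409
P[7] = 3*409 + 2*120 - 31 = 1436
P[8] = 3*1436 + 2*409 - 120 = 5006
P[9] = 3*5006 + 2*1436 - 409 = 17481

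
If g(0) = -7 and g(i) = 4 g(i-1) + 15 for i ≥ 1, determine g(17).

-34359738373

The fixed point is 15/(1 - 4) = -5, so g(i) + 5 = 4(g(i-1) + 5).
Hence g(i) = -2·4^i - 5.
g(17) = -2·4^{17} - 5 = -2·17179869184 - 5 = -34359738373.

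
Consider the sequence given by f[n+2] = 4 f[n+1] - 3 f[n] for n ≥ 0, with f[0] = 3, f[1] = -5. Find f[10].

f[2] = 4(-5) - 3(3) = -29
f[3] = 4(-29) - 3(-5) = -101
f[4] = 4(-101) - 3(-29) = -317
f[5] = 4(-317) - 3(-101) = -965
f[6] = 4(-965) - 3(-317) = -2909
f[7] = 4(-2909) - 3(-965) = -8741
f[8] = 4(-8741) - 3(-2909) = -26237
f[9] = 4(-26237) - 3(-8741) = -78725
f[10] = 4(-78725) - 3(-26237) = -236189

-236189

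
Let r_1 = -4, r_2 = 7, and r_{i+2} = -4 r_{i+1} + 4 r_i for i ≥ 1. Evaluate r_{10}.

r_3 = -4·7 + 4·(-4) = -44
r_4 = -4·(-44) + 4·7 = 204
r_5 = -4·204 + 4·(-44) = -992
r_6 = -4·(-992) + 4·204 = 4784
r_7 = -4·4784 + 4·(-992) = -23104
r_8 = -4·(-23104) + 4·4784 = 111552
r_9 = -4·111552 + 4·(-23104) = -538624
r_{10} = -4·(-538624) + 4·111552 = 2600704

2600704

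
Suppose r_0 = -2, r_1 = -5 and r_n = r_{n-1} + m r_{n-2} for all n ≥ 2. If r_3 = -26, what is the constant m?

r_2 = -5 - 2m
r_3 = -5 - 7m
So -5 - 7m = -26, giving m = 3.

3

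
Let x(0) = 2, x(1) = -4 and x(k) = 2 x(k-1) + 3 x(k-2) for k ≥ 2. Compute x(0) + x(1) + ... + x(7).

-1640

x(2) = 2*(-4) + 3*2 = -2
x(3) = 2*(-2) + 3*(-4) = -16
x(4) = 2*(-16) + 3*(-2) = -38
x(5) = 2*(-38) + 3*(-16) = -124
x(6) = 2*(-124) + 3*(-38) = -362
x(7) = 2*(-362) + 3*(-124) = -1096
Sum = 2 + (-4) + (-2) + (-16) + (-38) + (-124) + (-362) + (-1096) = -1640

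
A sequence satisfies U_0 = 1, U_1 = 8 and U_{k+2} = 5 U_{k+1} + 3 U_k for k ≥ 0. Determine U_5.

U_2 = 5(8) + 3(1) = 43
U_3 = 5(43) + 3(8) = 239
U_4 = 5(239) + 3(43) = 1324
U_5 = 5(1324) + 3(239) = 7337

7337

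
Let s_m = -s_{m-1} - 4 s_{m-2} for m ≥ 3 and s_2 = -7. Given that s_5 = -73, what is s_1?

Let s_1 = z.
s_3 = 7 - 4z
s_4 = 21 + 4z
s_5 = -49 + 12z
So -49 + 12z = -73, giving z = -2.

-2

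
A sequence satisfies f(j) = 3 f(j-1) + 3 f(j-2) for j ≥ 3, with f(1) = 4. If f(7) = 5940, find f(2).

Let f(2) = y.
f(3) = 12 + 3y
f(4) = 36 + 12y
f(5) = 144 + 45y
f(6) = 540 + 171y
f(7) = 2052 + 648y
So 2052 + 648y = 5940, giving y = 6.

6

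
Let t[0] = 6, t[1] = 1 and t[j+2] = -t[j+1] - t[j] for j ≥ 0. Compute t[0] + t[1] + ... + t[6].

6

t[2] = -1 - 6 = -7
t[3] = -(-7) - 1 = 6
t[4] = -6 - (-7) = 1
t[5] = -1 - 6 = -7
t[6] = -(-7) - 1 = 6
Sum = 6 + 1 + (-7) + 6 + 1 + (-7) + 6 = 6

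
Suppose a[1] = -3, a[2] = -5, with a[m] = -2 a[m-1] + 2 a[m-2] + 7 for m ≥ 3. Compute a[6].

a[3] = -2·(-5) + 2·(-3) + 7 = 11
a[4] = -2·11 + 2·(-5) + 7 = -25
a[5] = -2·(-25) + 2·11 + 7 = 79
a[6] = -2·79 + 2·(-25) + 7 = -201

-201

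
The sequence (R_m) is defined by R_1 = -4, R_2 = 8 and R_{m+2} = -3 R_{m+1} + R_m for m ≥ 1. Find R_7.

R_3 = -3*8 + (-4) = -28
R_4 = -3*(-28) + 8 = 92
R_5 = -3*92 + (-28) = -304
R_6 = -3*(-304) + 92 = 1004
R_7 = -3*1004 + (-304) = -3316

-3316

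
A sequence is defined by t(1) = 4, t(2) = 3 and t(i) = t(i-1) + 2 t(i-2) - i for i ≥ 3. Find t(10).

t(3) = 3 + 2*4 - 3 = 8
t(4) = 8 + 2*3 - 4 = 10
t(5) = 10 + 2*8 - 5 = 21
t(6) = 21 + 2*10 - 6 = 35
t(7) = 35 + 2*21 - 7 = 70
t(8) = 70 + 2*35 - 8 = 132
t(9) = 132 + 2*70 - 9 = 263
t(10) = 263 + 2*132 - 10 = 517

517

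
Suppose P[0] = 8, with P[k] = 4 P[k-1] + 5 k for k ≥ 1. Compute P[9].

2679677

P[1] = 4(8) + 5 = 37
P[2] = 4(37) + 10 = 158
P[3] = 4(158) + 15 = 647
P[4] = 4(647) + 20 = 2608
P[5] = 4(2608) + 25 = 10457
P[6] = 4(10457) + 30 = 41858
P[7] = 4(41858) + 35 = 167467
P[8] = 4(167467) + 40 = 669908
P[9] = 4(669908) + 45 = 2679677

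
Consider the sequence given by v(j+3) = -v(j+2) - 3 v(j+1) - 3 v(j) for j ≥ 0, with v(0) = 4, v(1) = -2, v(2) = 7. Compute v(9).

218

v(3) = -7 - 3*(-2) - 3*4 = -13
v(4) = -(-13) - 3*7 - 3*(-2) = -2
v(5) = -(-2) - 3*(-13) - 3*7 = 20
v(6) = -20 - 3*(-2) - 3*(-13) = 25
v(7) = -25 - 3*20 - 3*(-2) = -79
v(8) = -(-79) - 3*25 - 3*20 = -56
v(9) = -(-56) - 3*(-79) - 3*25 = 218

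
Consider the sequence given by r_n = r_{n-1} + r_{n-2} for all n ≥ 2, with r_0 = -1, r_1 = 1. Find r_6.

3

r_2 = 1 + (-1) = 0
r_3 = 0 + 1 = 1
r_4 = 1 + 0 = 1
r_5 = 1 + 1 = 2
r_6 = 2 + 1 = 3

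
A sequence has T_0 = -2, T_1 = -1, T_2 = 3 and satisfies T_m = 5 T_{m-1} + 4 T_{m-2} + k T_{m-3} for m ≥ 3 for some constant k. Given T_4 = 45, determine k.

T_3 = 11 - 2k
T_4 = 67 - 11k
So 67 - 11k = 45, giving k = 2.

2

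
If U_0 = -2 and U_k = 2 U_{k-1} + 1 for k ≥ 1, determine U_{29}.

The fixed point is 1/(1 - 2) = -1, so U_k + 1 = 2(U_{k-1} + 1).
Hence U_k = -1·2^k - 1.
U_{29} = -1·2^{29} - 1 = -1·536870912 - 1 = -536870913.

-536870913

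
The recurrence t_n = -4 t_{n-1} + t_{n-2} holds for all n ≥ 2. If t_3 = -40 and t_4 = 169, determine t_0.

Rearranging, t_{n-2} = t_n + 4 t_{n-1}.
t_2 = 169 + 4*(-40) = 9
t_1 = -40 + 4*9 = -4
t_0 = 9 + 4*(-4) = -7

-7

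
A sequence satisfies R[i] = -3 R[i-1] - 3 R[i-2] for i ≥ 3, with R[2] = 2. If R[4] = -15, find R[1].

-3

Let R[1] = x.
R[3] = -6 - 3x
R[4] = 12 + 9x
So 12 + 9x = -15, giving x = -3.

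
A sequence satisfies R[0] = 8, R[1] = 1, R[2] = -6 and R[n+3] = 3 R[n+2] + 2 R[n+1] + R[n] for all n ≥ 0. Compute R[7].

R[3] = 3·(-6) + 2·1 + 8 = -8
R[4] = 3·(-8) + 2·(-6) + 1 = -35
R[5] = 3·(-35) + 2·(-8) + (-6) = -127
R[6] = 3·(-127) + 2·(-35) + (-8) = -459
R[7] = 3·(-459) + 2·(-127) + (-35) = -1666

-1666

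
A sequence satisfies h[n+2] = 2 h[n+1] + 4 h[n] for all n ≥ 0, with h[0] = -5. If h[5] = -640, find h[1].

Let h[1] = v.
h[2] = -20 + 2v
h[3] = -40 + 8v
h[4] = -160 + 24v
h[5] = -480 + 80v
So -480 + 80v = -640, giving v = -2.

-2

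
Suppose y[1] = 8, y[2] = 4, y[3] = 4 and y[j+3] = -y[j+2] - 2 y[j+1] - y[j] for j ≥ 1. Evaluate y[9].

y[4] = -4 - 2(4) - 8 = -20
y[5] = -(-20) - 2(4) - 4 = 8
y[6] = -8 - 2(-20) - 4 = 28
y[7] = -28 - 2(8) - (-20) = -24
y[8] = -(-24) - 2(28) - 8 = -40
y[9] = -(-40) - 2(-24) - 28 = 60

60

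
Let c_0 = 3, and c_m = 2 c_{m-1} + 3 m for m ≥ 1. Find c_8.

2274

c_1 = 2*3 + 3 = 9
c_2 = 2*9 + 6 = 24
c_3 = 2*24 + 9 = 57
c_4 = 2*57 + 12 = 126
c_5 = 2*126 + 15 = 267
c_6 = 2*267 + 18 = 552
c_7 = 2*552 + 21 = 1125
c_8 = 2*1125 + 24 = 2274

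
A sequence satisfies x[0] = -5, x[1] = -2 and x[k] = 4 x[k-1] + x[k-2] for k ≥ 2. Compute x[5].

x[2] = 4(-2) + (-5) = -13
x[3] = 4(-13) + (-2) = -54
x[4] = 4(-54) + (-13) = -229
x[5] = 4(-229) + (-54) = -970

-970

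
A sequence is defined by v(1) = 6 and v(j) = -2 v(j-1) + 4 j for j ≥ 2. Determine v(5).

v(2) = -2·6 + 8 = -4
v(3) = -2·(-4) + 12 = 20
v(4) = -2·20 + 16 = -24
v(5) = -2·(-24) + 20 = 68

68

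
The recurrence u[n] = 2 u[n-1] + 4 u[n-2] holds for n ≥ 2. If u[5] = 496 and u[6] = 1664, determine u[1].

-1

Rearranging, u[n-2] = (u[n] - 2 u[n-1]) / 4.
u[4] = (1664 - 2(496)) / 4 = 672/4 = 168
u[3] = (496 - 2(168)) / 4 = 160/4 = 40
u[2] = (168 - 2(40)) / 4 = 88/4 = 22
u[1] = (40 - 2(22)) / 4 = -4/4 = -1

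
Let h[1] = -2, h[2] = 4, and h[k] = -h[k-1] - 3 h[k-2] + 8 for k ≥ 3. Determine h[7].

h[3] = -4 - 3(-2) + 8 = 10
h[4] = -10 - 3(4) + 8 = -14
h[5] = -(-14) - 3(10) + 8 = -8
h[6] = -(-8) - 3(-14) + 8 = 58
h[7] = -58 - 3(-8) + 8 = -26

-26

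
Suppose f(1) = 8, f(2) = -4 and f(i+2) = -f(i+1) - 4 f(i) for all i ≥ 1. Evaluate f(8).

1004

f(3) = -(-4) - 4*8 = -28
f(4) = -(-28) - 4*(-4) = 44
f(5) = -44 - 4*(-28) = 68
f(6) = -68 - 4*44 = -244
f(7) = -(-244) - 4*68 = -28
f(8) = -(-28) - 4*(-244) = 1004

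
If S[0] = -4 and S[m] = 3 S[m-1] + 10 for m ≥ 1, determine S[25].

847288609438

The fixed point is 10/(1 - 3) = -5, so S[m] + 5 = 3(S[m-1] + 5).
Hence S[m] = 1·3^m - 5.
S[25] = 1·3^{25} - 5 = 1·847288609443 - 5 = 847288609438.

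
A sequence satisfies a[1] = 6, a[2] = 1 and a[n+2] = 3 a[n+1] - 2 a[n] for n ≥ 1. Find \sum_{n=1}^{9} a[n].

a[3] = 3*1 - 2*6 = -9
a[4] = 3*(-9) - 2*1 = -29
a[5] = 3*(-29) - 2*(-9) = -69
a[6] = 3*(-69) - 2*(-29) = -149
a[7] = 3*(-149) - 2*(-69) = -309
a[8] = 3*(-309) - 2*(-149) = -629
a[9] = 3*(-629) - 2*(-309) = -1269
Sum = 6 + 1 + (-9) + (-29) + (-69) + (-149) + (-309) + (-629) + (-1269) = -2456

-2456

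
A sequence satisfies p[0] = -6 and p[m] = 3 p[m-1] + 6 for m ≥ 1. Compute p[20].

The fixed point is 6/(1 - 3) = -3, so p[m] + 3 = 3(p[m-1] + 3).
Hence p[m] = -3·3^m - 3.
p[20] = -3·3^{20} - 3 = -3·3486784401 - 3 = -10460353206.

-10460353206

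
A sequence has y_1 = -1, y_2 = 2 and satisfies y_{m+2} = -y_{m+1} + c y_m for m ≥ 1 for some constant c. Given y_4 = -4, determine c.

-2

y_3 = -2 - c
y_4 = 2 + 3c
So 2 + 3c = -4, giving c = -2.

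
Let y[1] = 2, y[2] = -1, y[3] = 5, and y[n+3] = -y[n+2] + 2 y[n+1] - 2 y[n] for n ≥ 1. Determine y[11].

y[4] = -5 + 2*(-1) - 2*2 = -11
y[5] = -(-11) + 2*5 - 2*(-1) = 23
y[6] = -23 + 2*(-11) - 2*5 = -55
y[7] = -(-55) + 2*23 - 2*(-11) = 123
y[8] = -123 + 2*(-55) - 2*23 = -279
y[9] = -(-279) + 2*123 - 2*(-55) = 635
y[10] = -635 + 2*(-279) - 2*123 = -1439
y[11] = -(-1439) + 2*635 - 2*(-279) = 3267

3267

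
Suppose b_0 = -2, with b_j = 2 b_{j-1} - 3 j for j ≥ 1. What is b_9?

b_1 = 2(-2) - 3 = -7
b_2 = 2(-7) - 6 = -20
b_3 = 2(-20) - 9 = -49
b_4 = 2(-49) - 12 = -110
b_5 = 2(-110) - 15 = -235
b_6 = 2(-235) - 18 = -488
b_7 = 2(-488) - 21 = -997
b_8 = 2(-997) - 24 = -2018
b_9 = 2(-2018) - 27 = -4063

-4063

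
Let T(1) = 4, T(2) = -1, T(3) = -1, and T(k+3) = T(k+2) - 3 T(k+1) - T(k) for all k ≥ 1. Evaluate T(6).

T(4) = (-1) - 3·(-1) - 4 = -2
T(5) = (-2) - 3·(-1) - (-1) = 2
T(6) = 2 - 3·(-2) - (-1) = 9

9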